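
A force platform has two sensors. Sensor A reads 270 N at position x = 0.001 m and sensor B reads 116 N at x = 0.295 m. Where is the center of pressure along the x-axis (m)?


COP_x = (F1*x1 + F2*x2) / (F1 + F2)
COP_x = (270*0.001 + 116*0.295) / (270 + 116)
Numerator = 34.4900
Denominator = 386
COP_x = 0.0894


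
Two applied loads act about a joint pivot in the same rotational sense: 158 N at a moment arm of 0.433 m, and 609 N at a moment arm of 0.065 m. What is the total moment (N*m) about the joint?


M = F1 * d1 + F2 * d2
M = 158 * 0.433 + 609 * 0.065
M = 68.4140 + 39.5850
M = 107.9990


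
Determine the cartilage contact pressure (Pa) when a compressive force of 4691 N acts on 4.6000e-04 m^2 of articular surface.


P = F / A
P = 4691 / 4.6000e-04
P = 1.0198e+07


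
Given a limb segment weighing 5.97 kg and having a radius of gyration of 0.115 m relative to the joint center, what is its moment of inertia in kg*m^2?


I = m * k^2
I = 5.97 * 0.115^2
k^2 = 0.0132
I = 0.0790


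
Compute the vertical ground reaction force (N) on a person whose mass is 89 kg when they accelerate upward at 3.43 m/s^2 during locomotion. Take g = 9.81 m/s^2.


GRF = m * (g + a)
GRF = 89 * (9.81 + 3.43)
GRF = 89 * 13.2400
GRF = 1178.3600


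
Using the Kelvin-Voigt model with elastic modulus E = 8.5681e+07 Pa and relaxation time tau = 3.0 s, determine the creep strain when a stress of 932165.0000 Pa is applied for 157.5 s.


epsilon(t) = (sigma/E) * (1 - exp(-t/tau))
sigma/E = 932165.0000 / 8.5681e+07 = 0.0109
exp(-t/tau) = exp(-157.5 / 3.0) = 1.5832e-23
epsilon = 0.0109 * (1 - 1.5832e-23)
epsilon = 0.0109


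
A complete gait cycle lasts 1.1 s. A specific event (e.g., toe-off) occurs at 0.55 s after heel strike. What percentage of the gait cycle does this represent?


pct = (event_time / cycle_time) * 100
pct = (0.55 / 1.1) * 100
ratio = 0.5000
pct = 50.0000


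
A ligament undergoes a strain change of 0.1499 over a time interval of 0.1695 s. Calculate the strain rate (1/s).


strain_rate = delta_strain / delta_t
strain_rate = 0.1499 / 0.1695
strain_rate = 0.8844


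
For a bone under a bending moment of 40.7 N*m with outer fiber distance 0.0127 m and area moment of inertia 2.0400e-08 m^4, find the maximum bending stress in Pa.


sigma = M * c / I
sigma = 40.7 * 0.0127 / 2.0400e-08
M * c = 0.5169
sigma = 2.5338e+07


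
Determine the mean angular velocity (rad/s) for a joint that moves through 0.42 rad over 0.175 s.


omega = delta_theta / delta_t
omega = 0.42 / 0.175
omega = 2.4000


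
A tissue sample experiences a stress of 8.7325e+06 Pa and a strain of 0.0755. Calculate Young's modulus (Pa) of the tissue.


E = stress / strain
E = 8.7325e+06 / 0.0755
E = 1.1566e+08


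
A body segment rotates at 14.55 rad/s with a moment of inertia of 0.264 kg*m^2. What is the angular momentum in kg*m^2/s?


L = I * omega
L = 0.264 * 14.55
L = 3.8412


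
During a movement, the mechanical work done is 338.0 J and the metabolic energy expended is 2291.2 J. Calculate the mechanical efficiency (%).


eta = (W_mech / E_meta) * 100
eta = (338.0 / 2291.2) * 100
ratio = 0.1475
eta = 14.7521


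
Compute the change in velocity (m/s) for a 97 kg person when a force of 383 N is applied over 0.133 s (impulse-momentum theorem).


J = F * dt = 383 * 0.133 = 50.9390 N*s
delta_v = J / m
delta_v = 50.9390 / 97
delta_v = 0.5251


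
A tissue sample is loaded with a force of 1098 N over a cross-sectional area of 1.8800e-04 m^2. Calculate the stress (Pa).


stress = F / A
stress = 1098 / 1.8800e-04
stress = 5.8404e+06


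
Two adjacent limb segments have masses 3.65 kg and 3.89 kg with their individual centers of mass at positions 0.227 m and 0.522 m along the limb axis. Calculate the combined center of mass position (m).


COM = (m1*x1 + m2*x2) / (m1 + m2)
COM = (3.65*0.227 + 3.89*0.522) / (3.65 + 3.89)
Numerator = 2.8591
Denominator = 7.5400
COM = 0.3792


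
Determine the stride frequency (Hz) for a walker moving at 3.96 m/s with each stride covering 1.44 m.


f = v / stride_length
f = 3.96 / 1.44
f = 2.7500


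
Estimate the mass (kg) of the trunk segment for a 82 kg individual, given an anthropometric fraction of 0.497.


m_segment = body_mass * fraction
m_segment = 82 * 0.497
m_segment = 40.7540


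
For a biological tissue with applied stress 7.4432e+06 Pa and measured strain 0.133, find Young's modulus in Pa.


E = stress / strain
E = 7.4432e+06 / 0.133
E = 5.5964e+07


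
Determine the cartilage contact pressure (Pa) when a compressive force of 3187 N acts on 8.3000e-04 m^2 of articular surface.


P = F / A
P = 3187 / 8.3000e-04
P = 3.8398e+06


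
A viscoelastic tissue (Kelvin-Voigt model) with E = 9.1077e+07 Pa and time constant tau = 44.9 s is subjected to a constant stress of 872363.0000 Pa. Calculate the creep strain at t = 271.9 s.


epsilon(t) = (sigma/E) * (1 - exp(-t/tau))
sigma/E = 872363.0000 / 9.1077e+07 = 0.0096
exp(-t/tau) = exp(-271.9 / 44.9) = 0.0023
epsilon = 0.0096 * (1 - 0.0023)
epsilon = 0.0096


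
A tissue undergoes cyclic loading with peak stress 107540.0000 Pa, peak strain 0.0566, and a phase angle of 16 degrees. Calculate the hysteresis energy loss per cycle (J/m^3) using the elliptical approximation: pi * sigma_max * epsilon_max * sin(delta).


E_loss = pi * sigma_max * epsilon_max * sin(delta)
delta = 16 deg = 0.2793 rad
sin(delta) = 0.2756
E_loss = pi * 107540.0000 * 0.0566 * 0.2756
E_loss = 5270.7742


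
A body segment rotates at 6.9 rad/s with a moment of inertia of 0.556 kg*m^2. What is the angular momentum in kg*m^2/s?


L = I * omega
L = 0.556 * 6.9
L = 3.8364


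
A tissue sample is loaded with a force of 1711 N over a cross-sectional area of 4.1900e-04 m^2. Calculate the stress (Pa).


stress = F / A
stress = 1711 / 4.1900e-04
stress = 4.0835e+06


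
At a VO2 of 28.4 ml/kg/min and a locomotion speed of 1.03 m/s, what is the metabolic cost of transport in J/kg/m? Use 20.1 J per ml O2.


Power per kg = VO2 * 20.1 / 60
Power per kg = 28.4 * 20.1 / 60 = 9.5140 W/kg
Cost = power_per_kg / speed
Cost = 9.5140 / 1.03
Cost = 9.2369


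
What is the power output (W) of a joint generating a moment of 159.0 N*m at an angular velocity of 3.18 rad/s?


P = M * omega
P = 159.0 * 3.18
P = 505.6200


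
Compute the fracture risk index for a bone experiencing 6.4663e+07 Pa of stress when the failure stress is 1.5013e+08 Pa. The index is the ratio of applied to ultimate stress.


FRI = applied / ultimate
FRI = 6.4663e+07 / 1.5013e+08
FRI = 0.4307


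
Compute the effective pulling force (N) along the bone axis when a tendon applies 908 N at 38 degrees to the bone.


F_eff = F_tendon * cos(theta)
theta = 38 deg = 0.6632 rad
cos(theta) = 0.7880
F_eff = 908 * 0.7880
F_eff = 715.5138


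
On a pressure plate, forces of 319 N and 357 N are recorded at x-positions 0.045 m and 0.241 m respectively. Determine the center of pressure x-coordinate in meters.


COP_x = (F1*x1 + F2*x2) / (F1 + F2)
COP_x = (319*0.045 + 357*0.241) / (319 + 357)
Numerator = 100.3920
Denominator = 676
COP_x = 0.1485


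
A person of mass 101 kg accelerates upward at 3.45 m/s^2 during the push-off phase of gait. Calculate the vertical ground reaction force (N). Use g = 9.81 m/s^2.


GRF = m * (g + a)
GRF = 101 * (9.81 + 3.45)
GRF = 101 * 13.2600
GRF = 1339.2600


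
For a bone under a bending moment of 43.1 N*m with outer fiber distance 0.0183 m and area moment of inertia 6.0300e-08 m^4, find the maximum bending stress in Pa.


sigma = M * c / I
sigma = 43.1 * 0.0183 / 6.0300e-08
M * c = 0.7887
sigma = 1.3080e+07


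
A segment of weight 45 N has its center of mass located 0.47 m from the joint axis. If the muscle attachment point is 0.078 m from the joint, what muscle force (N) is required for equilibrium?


F_muscle = W * d_load / d_muscle
F_muscle = 45 * 0.47 / 0.078
Numerator = 21.1500
F_muscle = 271.1538


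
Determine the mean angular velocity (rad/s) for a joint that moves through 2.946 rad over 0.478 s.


omega = delta_theta / delta_t
omega = 2.946 / 0.478
omega = 6.1632


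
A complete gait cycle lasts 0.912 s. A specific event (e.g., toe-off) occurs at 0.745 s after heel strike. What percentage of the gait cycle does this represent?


pct = (event_time / cycle_time) * 100
pct = (0.745 / 0.912) * 100
ratio = 0.8169
pct = 81.6886


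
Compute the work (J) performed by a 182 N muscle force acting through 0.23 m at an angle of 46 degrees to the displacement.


W = F * d * cos(theta)
theta = 46 deg = 0.8029 rad
cos(theta) = 0.6947
W = 182 * 0.23 * 0.6947
W = 29.0784


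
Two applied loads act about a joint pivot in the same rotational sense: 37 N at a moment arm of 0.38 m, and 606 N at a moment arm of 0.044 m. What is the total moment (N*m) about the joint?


M = F1 * d1 + F2 * d2
M = 37 * 0.38 + 606 * 0.044
M = 14.0600 + 26.6640
M = 40.7240


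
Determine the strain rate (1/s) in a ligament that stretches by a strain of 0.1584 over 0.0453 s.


strain_rate = delta_strain / delta_t
strain_rate = 0.1584 / 0.0453
strain_rate = 3.4967


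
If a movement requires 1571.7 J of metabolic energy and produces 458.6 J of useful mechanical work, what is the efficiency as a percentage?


eta = (W_mech / E_meta) * 100
eta = (458.6 / 1571.7) * 100
ratio = 0.2918
eta = 29.1786


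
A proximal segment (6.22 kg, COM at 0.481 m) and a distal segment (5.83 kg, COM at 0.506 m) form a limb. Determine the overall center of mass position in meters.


COM = (m1*x1 + m2*x2) / (m1 + m2)
COM = (6.22*0.481 + 5.83*0.506) / (6.22 + 5.83)
Numerator = 5.9418
Denominator = 12.0500
COM = 0.4931


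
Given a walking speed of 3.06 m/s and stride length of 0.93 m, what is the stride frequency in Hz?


f = v / stride_length
f = 3.06 / 0.93
f = 3.2903


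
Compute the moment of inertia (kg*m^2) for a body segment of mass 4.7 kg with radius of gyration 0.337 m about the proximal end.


I = m * k^2
I = 4.7 * 0.337^2
k^2 = 0.1136
I = 0.5338


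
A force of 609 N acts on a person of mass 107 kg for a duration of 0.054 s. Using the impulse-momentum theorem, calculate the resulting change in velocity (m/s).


J = F * dt = 609 * 0.054 = 32.8860 N*s
delta_v = J / m
delta_v = 32.8860 / 107
delta_v = 0.3073


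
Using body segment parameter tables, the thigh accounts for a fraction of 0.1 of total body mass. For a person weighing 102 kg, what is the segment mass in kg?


m_segment = body_mass * fraction
m_segment = 102 * 0.1
m_segment = 10.2000


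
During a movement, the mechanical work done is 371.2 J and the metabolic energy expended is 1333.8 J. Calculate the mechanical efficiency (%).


eta = (W_mech / E_meta) * 100
eta = (371.2 / 1333.8) * 100
ratio = 0.2783
eta = 27.8303


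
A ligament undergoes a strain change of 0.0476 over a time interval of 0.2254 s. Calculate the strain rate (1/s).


strain_rate = delta_strain / delta_t
strain_rate = 0.0476 / 0.2254
strain_rate = 0.2112


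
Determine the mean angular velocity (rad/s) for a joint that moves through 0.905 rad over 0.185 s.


omega = delta_theta / delta_t
omega = 0.905 / 0.185
omega = 4.8919


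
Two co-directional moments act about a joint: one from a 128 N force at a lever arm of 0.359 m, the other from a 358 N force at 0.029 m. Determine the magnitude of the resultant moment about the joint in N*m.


M = F1 * d1 + F2 * d2
M = 128 * 0.359 + 358 * 0.029
M = 45.9520 + 10.3820
M = 56.3340


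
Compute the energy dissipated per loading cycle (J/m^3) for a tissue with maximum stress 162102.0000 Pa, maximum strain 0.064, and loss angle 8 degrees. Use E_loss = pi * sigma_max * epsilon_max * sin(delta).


E_loss = pi * sigma_max * epsilon_max * sin(delta)
delta = 8 deg = 0.1396 rad
sin(delta) = 0.1392
E_loss = pi * 162102.0000 * 0.064 * 0.1392
E_loss = 4536.0050


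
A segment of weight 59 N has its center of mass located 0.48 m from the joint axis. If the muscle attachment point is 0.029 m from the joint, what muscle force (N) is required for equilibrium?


F_muscle = W * d_load / d_muscle
F_muscle = 59 * 0.48 / 0.029
Numerator = 28.3200
F_muscle = 976.5517


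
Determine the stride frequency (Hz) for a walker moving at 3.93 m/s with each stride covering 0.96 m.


f = v / stride_length
f = 3.93 / 0.96
f = 4.0938


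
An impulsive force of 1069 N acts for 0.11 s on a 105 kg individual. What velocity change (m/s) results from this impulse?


J = F * dt = 1069 * 0.11 = 117.5900 N*s
delta_v = J / m
delta_v = 117.5900 / 105
delta_v = 1.1199


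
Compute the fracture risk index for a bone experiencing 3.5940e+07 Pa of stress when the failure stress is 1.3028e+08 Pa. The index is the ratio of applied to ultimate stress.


FRI = applied / ultimate
FRI = 3.5940e+07 / 1.3028e+08
FRI = 0.2759


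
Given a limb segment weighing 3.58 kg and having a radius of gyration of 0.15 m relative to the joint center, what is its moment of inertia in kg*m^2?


I = m * k^2
I = 3.58 * 0.15^2
k^2 = 0.0225
I = 0.0805


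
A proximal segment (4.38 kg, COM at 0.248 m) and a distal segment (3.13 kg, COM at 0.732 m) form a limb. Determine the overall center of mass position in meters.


COM = (m1*x1 + m2*x2) / (m1 + m2)
COM = (4.38*0.248 + 3.13*0.732) / (4.38 + 3.13)
Numerator = 3.3774
Denominator = 7.5100
COM = 0.4497


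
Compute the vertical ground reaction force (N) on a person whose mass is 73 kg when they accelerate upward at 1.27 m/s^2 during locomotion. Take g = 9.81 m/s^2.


GRF = m * (g + a)
GRF = 73 * (9.81 + 1.27)
GRF = 73 * 11.0800
GRF = 808.8400


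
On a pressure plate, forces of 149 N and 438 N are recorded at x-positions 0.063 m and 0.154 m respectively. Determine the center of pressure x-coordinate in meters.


COP_x = (F1*x1 + F2*x2) / (F1 + F2)
COP_x = (149*0.063 + 438*0.154) / (149 + 438)
Numerator = 76.8390
Denominator = 587
COP_x = 0.1309


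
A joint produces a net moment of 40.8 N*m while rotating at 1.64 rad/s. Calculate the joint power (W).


P = M * omega
P = 40.8 * 1.64
P = 66.9120


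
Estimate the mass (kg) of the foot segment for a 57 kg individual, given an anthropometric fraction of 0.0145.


m_segment = body_mass * fraction
m_segment = 57 * 0.0145
m_segment = 0.8265


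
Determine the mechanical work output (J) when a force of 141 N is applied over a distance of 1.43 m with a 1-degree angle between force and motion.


W = F * d * cos(theta)
theta = 1 deg = 0.0175 rad
cos(theta) = 0.9998
W = 141 * 1.43 * 0.9998
W = 201.5993


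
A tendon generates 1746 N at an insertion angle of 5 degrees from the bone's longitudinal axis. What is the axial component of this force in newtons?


F_eff = F_tendon * cos(theta)
theta = 5 deg = 0.0873 rad
cos(theta) = 0.9962
F_eff = 1746 * 0.9962
F_eff = 1739.3559


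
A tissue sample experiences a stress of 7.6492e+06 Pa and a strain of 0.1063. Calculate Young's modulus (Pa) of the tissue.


E = stress / strain
E = 7.6492e+06 / 0.1063
E = 7.1959e+07


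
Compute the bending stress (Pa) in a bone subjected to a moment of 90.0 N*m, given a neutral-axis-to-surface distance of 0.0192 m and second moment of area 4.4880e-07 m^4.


sigma = M * c / I
sigma = 90.0 * 0.0192 / 4.4880e-07
M * c = 1.7280
sigma = 3.8503e+06


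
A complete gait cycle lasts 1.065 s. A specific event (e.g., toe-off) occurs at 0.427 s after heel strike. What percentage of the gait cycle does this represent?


pct = (event_time / cycle_time) * 100
pct = (0.427 / 1.065) * 100
ratio = 0.4009
pct = 40.0939


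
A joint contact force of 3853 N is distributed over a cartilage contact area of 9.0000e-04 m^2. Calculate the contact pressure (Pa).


P = F / A
P = 3853 / 9.0000e-04
P = 4.2811e+06


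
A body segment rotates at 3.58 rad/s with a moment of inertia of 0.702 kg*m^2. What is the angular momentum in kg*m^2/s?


L = I * omega
L = 0.702 * 3.58
L = 2.5132


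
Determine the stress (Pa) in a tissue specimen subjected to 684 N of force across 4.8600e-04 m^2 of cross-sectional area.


stress = F / A
stress = 684 / 4.8600e-04
stress = 1.4074e+06


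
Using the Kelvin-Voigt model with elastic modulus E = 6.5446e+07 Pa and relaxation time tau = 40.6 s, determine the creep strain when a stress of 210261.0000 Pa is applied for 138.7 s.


epsilon(t) = (sigma/E) * (1 - exp(-t/tau))
sigma/E = 210261.0000 / 6.5446e+07 = 0.0032
exp(-t/tau) = exp(-138.7 / 40.6) = 0.0328
epsilon = 0.0032 * (1 - 0.0328)
epsilon = 0.0031


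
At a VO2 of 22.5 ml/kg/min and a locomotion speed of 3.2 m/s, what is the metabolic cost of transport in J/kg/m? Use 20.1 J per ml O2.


Power per kg = VO2 * 20.1 / 60
Power per kg = 22.5 * 20.1 / 60 = 7.5375 W/kg
Cost = power_per_kg / speed
Cost = 7.5375 / 3.2
Cost = 2.3555


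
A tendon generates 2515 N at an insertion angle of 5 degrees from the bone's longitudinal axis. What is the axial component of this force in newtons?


F_eff = F_tendon * cos(theta)
theta = 5 deg = 0.0873 rad
cos(theta) = 0.9962
F_eff = 2515 * 0.9962
F_eff = 2505.4297


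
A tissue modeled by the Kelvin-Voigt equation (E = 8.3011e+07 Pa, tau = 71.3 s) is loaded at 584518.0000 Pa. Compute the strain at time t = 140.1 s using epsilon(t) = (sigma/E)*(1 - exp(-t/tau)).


epsilon(t) = (sigma/E) * (1 - exp(-t/tau))
sigma/E = 584518.0000 / 8.3011e+07 = 0.0070
exp(-t/tau) = exp(-140.1 / 71.3) = 0.1402
epsilon = 0.0070 * (1 - 0.1402)
epsilon = 0.0061


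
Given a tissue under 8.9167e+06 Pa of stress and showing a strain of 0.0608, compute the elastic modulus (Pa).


E = stress / strain
E = 8.9167e+06 / 0.0608
E = 1.4666e+08


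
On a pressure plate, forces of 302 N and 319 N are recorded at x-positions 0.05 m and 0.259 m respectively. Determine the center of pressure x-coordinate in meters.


COP_x = (F1*x1 + F2*x2) / (F1 + F2)
COP_x = (302*0.05 + 319*0.259) / (302 + 319)
Numerator = 97.7210
Denominator = 621
COP_x = 0.1574


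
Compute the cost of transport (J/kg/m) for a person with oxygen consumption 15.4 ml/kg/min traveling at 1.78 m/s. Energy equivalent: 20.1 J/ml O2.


Power per kg = VO2 * 20.1 / 60
Power per kg = 15.4 * 20.1 / 60 = 5.1590 W/kg
Cost = power_per_kg / speed
Cost = 5.1590 / 1.78
Cost = 2.8983


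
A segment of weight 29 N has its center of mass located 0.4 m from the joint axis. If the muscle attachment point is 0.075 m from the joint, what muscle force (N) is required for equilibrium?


F_muscle = W * d_load / d_muscle
F_muscle = 29 * 0.4 / 0.075
Numerator = 11.6000
F_muscle = 154.6667


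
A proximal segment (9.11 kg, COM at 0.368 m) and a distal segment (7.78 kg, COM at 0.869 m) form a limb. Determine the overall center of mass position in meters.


COM = (m1*x1 + m2*x2) / (m1 + m2)
COM = (9.11*0.368 + 7.78*0.869) / (9.11 + 7.78)
Numerator = 10.1133
Denominator = 16.8900
COM = 0.5988


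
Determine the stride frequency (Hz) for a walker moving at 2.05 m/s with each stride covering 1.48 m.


f = v / stride_length
f = 2.05 / 1.48
f = 1.3851


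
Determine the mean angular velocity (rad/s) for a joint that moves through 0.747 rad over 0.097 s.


omega = delta_theta / delta_t
omega = 0.747 / 0.097
omega = 7.7010


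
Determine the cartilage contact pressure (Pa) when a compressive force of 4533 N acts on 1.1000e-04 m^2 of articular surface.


P = F / A
P = 4533 / 1.1000e-04
P = 4.1209e+07


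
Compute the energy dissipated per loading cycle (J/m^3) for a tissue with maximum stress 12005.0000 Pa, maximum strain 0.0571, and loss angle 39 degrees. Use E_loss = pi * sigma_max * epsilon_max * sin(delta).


E_loss = pi * sigma_max * epsilon_max * sin(delta)
delta = 39 deg = 0.6807 rad
sin(delta) = 0.6293
E_loss = pi * 12005.0000 * 0.0571 * 0.6293
E_loss = 1355.2517


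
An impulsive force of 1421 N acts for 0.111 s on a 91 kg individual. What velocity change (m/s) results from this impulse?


J = F * dt = 1421 * 0.111 = 157.7310 N*s
delta_v = J / m
delta_v = 157.7310 / 91
delta_v = 1.7333


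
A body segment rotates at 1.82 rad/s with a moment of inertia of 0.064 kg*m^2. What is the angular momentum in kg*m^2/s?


L = I * omega
L = 0.064 * 1.82
L = 0.1165


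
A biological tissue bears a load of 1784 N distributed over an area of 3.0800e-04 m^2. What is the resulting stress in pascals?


stress = F / A
stress = 1784 / 3.0800e-04
stress = 5.7922e+06


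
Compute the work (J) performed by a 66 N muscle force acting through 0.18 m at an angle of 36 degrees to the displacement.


W = F * d * cos(theta)
theta = 36 deg = 0.6283 rad
cos(theta) = 0.8090
W = 66 * 0.18 * 0.8090
W = 9.6111


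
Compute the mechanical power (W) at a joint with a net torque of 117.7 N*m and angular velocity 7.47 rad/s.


P = M * omega
P = 117.7 * 7.47
P = 879.2190


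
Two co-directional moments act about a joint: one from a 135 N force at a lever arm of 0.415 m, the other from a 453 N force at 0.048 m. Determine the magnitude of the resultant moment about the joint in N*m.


M = F1 * d1 + F2 * d2
M = 135 * 0.415 + 453 * 0.048
M = 56.0250 + 21.7440
M = 77.7690


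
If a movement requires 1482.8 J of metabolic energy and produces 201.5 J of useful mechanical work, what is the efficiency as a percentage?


eta = (W_mech / E_meta) * 100
eta = (201.5 / 1482.8) * 100
ratio = 0.1359
eta = 13.5892


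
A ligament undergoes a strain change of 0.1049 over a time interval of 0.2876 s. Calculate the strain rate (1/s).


strain_rate = delta_strain / delta_t
strain_rate = 0.1049 / 0.2876
strain_rate = 0.3647


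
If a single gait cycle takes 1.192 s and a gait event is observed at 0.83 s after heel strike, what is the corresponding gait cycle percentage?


pct = (event_time / cycle_time) * 100
pct = (0.83 / 1.192) * 100
ratio = 0.6963
pct = 69.6309


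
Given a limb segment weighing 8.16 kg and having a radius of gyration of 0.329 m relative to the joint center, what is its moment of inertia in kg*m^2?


I = m * k^2
I = 8.16 * 0.329^2
k^2 = 0.1082
I = 0.8832


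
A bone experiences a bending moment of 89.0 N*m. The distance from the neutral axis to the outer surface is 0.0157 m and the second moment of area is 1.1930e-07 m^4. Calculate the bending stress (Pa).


sigma = M * c / I
sigma = 89.0 * 0.0157 / 1.1930e-07
M * c = 1.3973
sigma = 1.1712e+07


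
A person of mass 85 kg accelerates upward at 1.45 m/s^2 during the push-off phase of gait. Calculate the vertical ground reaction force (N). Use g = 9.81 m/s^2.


GRF = m * (g + a)
GRF = 85 * (9.81 + 1.45)
GRF = 85 * 11.2600
GRF = 957.1000


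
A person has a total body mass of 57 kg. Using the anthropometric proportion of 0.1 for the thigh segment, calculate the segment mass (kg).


m_segment = body_mass * fraction
m_segment = 57 * 0.1
m_segment = 5.7000


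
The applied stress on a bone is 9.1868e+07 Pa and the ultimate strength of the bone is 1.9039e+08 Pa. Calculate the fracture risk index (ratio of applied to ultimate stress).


FRI = applied / ultimate
FRI = 9.1868e+07 / 1.9039e+08
FRI = 0.4825


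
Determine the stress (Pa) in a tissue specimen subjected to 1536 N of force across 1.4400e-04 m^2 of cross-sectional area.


stress = F / A
stress = 1536 / 1.4400e-04
stress = 1.0667e+07


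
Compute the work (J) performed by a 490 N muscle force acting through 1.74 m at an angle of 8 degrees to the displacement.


W = F * d * cos(theta)
theta = 8 deg = 0.1396 rad
cos(theta) = 0.9903
W = 490 * 1.74 * 0.9903
W = 844.3026


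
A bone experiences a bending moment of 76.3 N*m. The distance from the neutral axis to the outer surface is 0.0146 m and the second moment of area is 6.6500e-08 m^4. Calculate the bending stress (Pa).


sigma = M * c / I
sigma = 76.3 * 0.0146 / 6.6500e-08
M * c = 1.1140
sigma = 1.6752e+07


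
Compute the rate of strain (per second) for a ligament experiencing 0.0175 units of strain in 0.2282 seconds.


strain_rate = delta_strain / delta_t
strain_rate = 0.0175 / 0.2282
strain_rate = 0.0767


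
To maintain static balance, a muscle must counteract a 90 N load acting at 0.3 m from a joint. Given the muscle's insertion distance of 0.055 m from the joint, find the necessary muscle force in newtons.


F_muscle = W * d_load / d_muscle
F_muscle = 90 * 0.3 / 0.055
Numerator = 27.0000
F_muscle = 490.9091


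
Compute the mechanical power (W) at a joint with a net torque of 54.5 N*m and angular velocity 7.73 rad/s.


P = M * omega
P = 54.5 * 7.73
P = 421.2850


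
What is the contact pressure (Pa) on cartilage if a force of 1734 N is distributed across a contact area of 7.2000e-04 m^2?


P = F / A
P = 1734 / 7.2000e-04
P = 2.4083e+06


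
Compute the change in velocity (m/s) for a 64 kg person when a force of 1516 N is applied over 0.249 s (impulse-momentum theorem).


J = F * dt = 1516 * 0.249 = 377.4840 N*s
delta_v = J / m
delta_v = 377.4840 / 64
delta_v = 5.8982


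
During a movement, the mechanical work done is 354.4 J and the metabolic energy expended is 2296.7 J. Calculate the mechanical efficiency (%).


eta = (W_mech / E_meta) * 100
eta = (354.4 / 2296.7) * 100
ratio = 0.1543
eta = 15.4308


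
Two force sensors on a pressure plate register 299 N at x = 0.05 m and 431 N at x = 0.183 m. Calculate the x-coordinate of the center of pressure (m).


COP_x = (F1*x1 + F2*x2) / (F1 + F2)
COP_x = (299*0.05 + 431*0.183) / (299 + 431)
Numerator = 93.8230
Denominator = 730
COP_x = 0.1285


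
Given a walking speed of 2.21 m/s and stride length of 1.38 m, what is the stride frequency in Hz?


f = v / stride_length
f = 2.21 / 1.38
f = 1.6014


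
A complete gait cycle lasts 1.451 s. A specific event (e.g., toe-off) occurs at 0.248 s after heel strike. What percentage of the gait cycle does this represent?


pct = (event_time / cycle_time) * 100
pct = (0.248 / 1.451) * 100
ratio = 0.1709
pct = 17.0917


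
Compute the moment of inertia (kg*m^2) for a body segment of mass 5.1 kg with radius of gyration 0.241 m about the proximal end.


I = m * k^2
I = 5.1 * 0.241^2
k^2 = 0.0581
I = 0.2962


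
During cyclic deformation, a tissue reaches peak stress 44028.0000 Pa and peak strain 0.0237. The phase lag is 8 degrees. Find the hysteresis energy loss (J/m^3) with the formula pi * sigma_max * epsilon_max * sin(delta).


E_loss = pi * sigma_max * epsilon_max * sin(delta)
delta = 8 deg = 0.1396 rad
sin(delta) = 0.1392
E_loss = pi * 44028.0000 * 0.0237 * 0.1392
E_loss = 456.2286


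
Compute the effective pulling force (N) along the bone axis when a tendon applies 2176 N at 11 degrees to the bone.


F_eff = F_tendon * cos(theta)
theta = 11 deg = 0.1920 rad
cos(theta) = 0.9816
F_eff = 2176 * 0.9816
F_eff = 2136.0208


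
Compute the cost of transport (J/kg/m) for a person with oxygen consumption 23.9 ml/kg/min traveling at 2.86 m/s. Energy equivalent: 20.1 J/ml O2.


Power per kg = VO2 * 20.1 / 60
Power per kg = 23.9 * 20.1 / 60 = 8.0065 W/kg
Cost = power_per_kg / speed
Cost = 8.0065 / 2.86
Cost = 2.7995


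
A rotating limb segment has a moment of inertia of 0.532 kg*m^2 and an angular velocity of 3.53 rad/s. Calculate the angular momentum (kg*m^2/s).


L = I * omega
L = 0.532 * 3.53
L = 1.8780


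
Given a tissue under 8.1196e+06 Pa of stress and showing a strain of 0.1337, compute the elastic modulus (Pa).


E = stress / strain
E = 8.1196e+06 / 0.1337
E = 6.0730e+07


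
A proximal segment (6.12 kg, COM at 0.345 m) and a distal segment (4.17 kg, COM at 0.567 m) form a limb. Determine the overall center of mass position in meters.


COM = (m1*x1 + m2*x2) / (m1 + m2)
COM = (6.12*0.345 + 4.17*0.567) / (6.12 + 4.17)
Numerator = 4.4758
Denominator = 10.2900
COM = 0.4350


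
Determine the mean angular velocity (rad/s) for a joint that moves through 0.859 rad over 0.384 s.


omega = delta_theta / delta_t
omega = 0.859 / 0.384
omega = 2.2370


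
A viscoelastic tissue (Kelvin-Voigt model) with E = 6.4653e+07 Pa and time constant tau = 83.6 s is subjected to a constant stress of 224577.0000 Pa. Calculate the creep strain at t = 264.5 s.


epsilon(t) = (sigma/E) * (1 - exp(-t/tau))
sigma/E = 224577.0000 / 6.4653e+07 = 0.0035
exp(-t/tau) = exp(-264.5 / 83.6) = 0.0423
epsilon = 0.0035 * (1 - 0.0423)
epsilon = 0.0033


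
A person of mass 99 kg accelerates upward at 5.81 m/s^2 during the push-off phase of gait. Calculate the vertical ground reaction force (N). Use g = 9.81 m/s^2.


GRF = m * (g + a)
GRF = 99 * (9.81 + 5.81)
GRF = 99 * 15.6200
GRF = 1546.3800


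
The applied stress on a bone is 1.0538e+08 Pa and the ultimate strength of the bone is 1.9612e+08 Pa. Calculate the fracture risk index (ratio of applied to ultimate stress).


FRI = applied / ultimate
FRI = 1.0538e+08 / 1.9612e+08
FRI = 0.5373


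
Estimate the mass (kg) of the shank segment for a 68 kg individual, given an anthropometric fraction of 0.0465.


m_segment = body_mass * fraction
m_segment = 68 * 0.0465
m_segment = 3.1620


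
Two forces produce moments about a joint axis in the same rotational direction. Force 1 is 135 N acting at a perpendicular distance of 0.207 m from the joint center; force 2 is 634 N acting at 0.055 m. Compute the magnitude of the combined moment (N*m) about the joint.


M = F1 * d1 + F2 * d2
M = 135 * 0.207 + 634 * 0.055
M = 27.9450 + 34.8700
M = 62.8150


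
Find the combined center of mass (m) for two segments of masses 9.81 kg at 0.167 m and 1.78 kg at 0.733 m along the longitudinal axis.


COM = (m1*x1 + m2*x2) / (m1 + m2)
COM = (9.81*0.167 + 1.78*0.733) / (9.81 + 1.78)
Numerator = 2.9430
Denominator = 11.5900
COM = 0.2539


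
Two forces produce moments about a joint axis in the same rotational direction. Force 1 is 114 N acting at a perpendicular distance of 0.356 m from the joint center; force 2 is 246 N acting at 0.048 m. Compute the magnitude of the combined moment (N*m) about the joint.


M = F1 * d1 + F2 * d2
M = 114 * 0.356 + 246 * 0.048
M = 40.5840 + 11.8080
M = 52.3920


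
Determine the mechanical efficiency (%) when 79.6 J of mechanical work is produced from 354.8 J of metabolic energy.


eta = (W_mech / E_meta) * 100
eta = (79.6 / 354.8) * 100
ratio = 0.2244
eta = 22.4352


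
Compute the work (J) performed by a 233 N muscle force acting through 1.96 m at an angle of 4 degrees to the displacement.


W = F * d * cos(theta)
theta = 4 deg = 0.0698 rad
cos(theta) = 0.9976
W = 233 * 1.96 * 0.9976
W = 455.5676


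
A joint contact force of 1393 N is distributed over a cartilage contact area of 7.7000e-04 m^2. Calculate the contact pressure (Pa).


P = F / A
P = 1393 / 7.7000e-04
P = 1.8091e+06


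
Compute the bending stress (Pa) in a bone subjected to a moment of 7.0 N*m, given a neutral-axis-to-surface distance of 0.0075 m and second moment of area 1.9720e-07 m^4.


sigma = M * c / I
sigma = 7.0 * 0.0075 / 1.9720e-07
M * c = 0.0525
sigma = 266227.1805


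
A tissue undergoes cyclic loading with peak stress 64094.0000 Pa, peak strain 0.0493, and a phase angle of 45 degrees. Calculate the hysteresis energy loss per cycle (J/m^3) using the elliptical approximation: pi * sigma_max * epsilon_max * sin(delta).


E_loss = pi * sigma_max * epsilon_max * sin(delta)
delta = 45 deg = 0.7854 rad
sin(delta) = 0.7071
E_loss = pi * 64094.0000 * 0.0493 * 0.7071
E_loss = 7019.3867


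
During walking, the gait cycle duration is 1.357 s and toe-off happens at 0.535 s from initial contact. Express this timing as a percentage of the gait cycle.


pct = (event_time / cycle_time) * 100
pct = (0.535 / 1.357) * 100
ratio = 0.3943
pct = 39.4252


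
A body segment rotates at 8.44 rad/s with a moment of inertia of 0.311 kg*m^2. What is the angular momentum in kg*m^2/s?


L = I * omega
L = 0.311 * 8.44
L = 2.6248


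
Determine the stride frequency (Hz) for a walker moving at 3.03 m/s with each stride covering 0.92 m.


f = v / stride_length
f = 3.03 / 0.92
f = 3.2935


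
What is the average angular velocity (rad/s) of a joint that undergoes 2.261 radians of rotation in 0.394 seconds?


omega = delta_theta / delta_t
omega = 2.261 / 0.394
omega = 5.7386


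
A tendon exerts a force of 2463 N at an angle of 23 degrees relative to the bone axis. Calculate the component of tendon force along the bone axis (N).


F_eff = F_tendon * cos(theta)
theta = 23 deg = 0.4014 rad
cos(theta) = 0.9205
F_eff = 2463 * 0.9205
F_eff = 2267.2035


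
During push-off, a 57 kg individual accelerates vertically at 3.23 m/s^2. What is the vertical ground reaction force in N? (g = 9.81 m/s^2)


GRF = m * (g + a)
GRF = 57 * (9.81 + 3.23)
GRF = 57 * 13.0400
GRF = 743.2800


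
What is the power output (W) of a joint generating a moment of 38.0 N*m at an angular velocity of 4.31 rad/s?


P = M * omega
P = 38.0 * 4.31
P = 163.7800


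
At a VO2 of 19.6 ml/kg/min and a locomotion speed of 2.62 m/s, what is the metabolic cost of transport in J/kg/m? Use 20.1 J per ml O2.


Power per kg = VO2 * 20.1 / 60
Power per kg = 19.6 * 20.1 / 60 = 6.5660 W/kg
Cost = power_per_kg / speed
Cost = 6.5660 / 2.62
Cost = 2.5061


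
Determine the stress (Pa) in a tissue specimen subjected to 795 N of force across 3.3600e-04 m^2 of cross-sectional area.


stress = F / A
stress = 795 / 3.3600e-04
stress = 2.3661e+06


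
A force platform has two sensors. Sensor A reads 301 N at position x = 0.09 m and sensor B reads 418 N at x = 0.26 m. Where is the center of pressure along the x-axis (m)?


COP_x = (F1*x1 + F2*x2) / (F1 + F2)
COP_x = (301*0.09 + 418*0.26) / (301 + 418)
Numerator = 135.7700
Denominator = 719
COP_x = 0.1888


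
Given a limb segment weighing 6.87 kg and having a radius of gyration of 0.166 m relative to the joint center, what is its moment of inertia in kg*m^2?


I = m * k^2
I = 6.87 * 0.166^2
k^2 = 0.0276
I = 0.1893


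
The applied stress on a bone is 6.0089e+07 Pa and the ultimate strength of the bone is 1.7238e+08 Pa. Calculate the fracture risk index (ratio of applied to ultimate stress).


FRI = applied / ultimate
FRI = 6.0089e+07 / 1.7238e+08
FRI = 0.3486


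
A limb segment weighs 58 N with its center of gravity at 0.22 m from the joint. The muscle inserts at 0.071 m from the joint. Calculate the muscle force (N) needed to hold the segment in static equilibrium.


F_muscle = W * d_load / d_muscle
F_muscle = 58 * 0.22 / 0.071
Numerator = 12.7600
F_muscle = 179.7183


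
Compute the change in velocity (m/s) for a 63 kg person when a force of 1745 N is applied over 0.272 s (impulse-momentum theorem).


J = F * dt = 1745 * 0.272 = 474.6400 N*s
delta_v = J / m
delta_v = 474.6400 / 63
delta_v = 7.5340


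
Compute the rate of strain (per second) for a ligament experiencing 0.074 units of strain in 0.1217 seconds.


strain_rate = delta_strain / delta_t
strain_rate = 0.074 / 0.1217
strain_rate = 0.6081


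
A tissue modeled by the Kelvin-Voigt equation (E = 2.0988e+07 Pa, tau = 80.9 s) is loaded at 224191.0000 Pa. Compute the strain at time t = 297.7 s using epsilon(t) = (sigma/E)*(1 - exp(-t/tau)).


epsilon(t) = (sigma/E) * (1 - exp(-t/tau))
sigma/E = 224191.0000 / 2.0988e+07 = 0.0107
exp(-t/tau) = exp(-297.7 / 80.9) = 0.0252
epsilon = 0.0107 * (1 - 0.0252)
epsilon = 0.0104


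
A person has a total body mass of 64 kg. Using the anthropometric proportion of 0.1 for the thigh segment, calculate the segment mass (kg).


m_segment = body_mass * fraction
m_segment = 64 * 0.1
m_segment = 6.4000


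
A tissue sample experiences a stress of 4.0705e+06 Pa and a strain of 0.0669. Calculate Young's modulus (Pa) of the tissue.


E = stress / strain
E = 4.0705e+06 / 0.0669
E = 6.0845e+07


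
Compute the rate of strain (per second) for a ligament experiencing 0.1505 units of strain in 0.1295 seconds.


strain_rate = delta_strain / delta_t
strain_rate = 0.1505 / 0.1295
strain_rate = 1.1622


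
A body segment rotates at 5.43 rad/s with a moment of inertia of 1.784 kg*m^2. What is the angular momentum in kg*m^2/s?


L = I * omega
L = 1.784 * 5.43
L = 9.6871


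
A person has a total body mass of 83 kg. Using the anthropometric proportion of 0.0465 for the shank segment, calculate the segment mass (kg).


m_segment = body_mass * fraction
m_segment = 83 * 0.0465
m_segment = 3.8595


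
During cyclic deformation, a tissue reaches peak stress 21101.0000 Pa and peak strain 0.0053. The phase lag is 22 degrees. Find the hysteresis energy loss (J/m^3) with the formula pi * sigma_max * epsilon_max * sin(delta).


E_loss = pi * sigma_max * epsilon_max * sin(delta)
delta = 22 deg = 0.3840 rad
sin(delta) = 0.3746
E_loss = pi * 21101.0000 * 0.0053 * 0.3746
E_loss = 131.6146


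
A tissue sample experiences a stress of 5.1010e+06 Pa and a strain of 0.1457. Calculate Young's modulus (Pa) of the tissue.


E = stress / strain
E = 5.1010e+06 / 0.1457
E = 3.5010e+07


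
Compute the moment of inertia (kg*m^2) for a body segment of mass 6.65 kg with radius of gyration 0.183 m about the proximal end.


I = m * k^2
I = 6.65 * 0.183^2
k^2 = 0.0335
I = 0.2227


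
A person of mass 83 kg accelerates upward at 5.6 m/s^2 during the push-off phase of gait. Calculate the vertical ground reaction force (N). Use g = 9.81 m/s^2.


GRF = m * (g + a)
GRF = 83 * (9.81 + 5.6)
GRF = 83 * 15.4100
GRF = 1279.0300


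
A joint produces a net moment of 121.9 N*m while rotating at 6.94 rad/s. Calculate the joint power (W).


P = M * omega
P = 121.9 * 6.94
P = 845.9860


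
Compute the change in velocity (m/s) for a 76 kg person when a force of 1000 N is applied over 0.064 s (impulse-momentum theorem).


J = F * dt = 1000 * 0.064 = 64.0000 N*s
delta_v = J / m
delta_v = 64.0000 / 76
delta_v = 0.8421


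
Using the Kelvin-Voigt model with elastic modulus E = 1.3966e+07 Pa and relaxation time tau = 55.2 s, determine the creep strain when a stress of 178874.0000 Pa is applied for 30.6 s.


epsilon(t) = (sigma/E) * (1 - exp(-t/tau))
sigma/E = 178874.0000 / 1.3966e+07 = 0.0128
exp(-t/tau) = exp(-30.6 / 55.2) = 0.5744
epsilon = 0.0128 * (1 - 0.5744)
epsilon = 0.0055


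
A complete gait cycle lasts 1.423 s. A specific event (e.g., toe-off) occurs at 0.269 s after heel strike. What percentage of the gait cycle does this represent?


pct = (event_time / cycle_time) * 100
pct = (0.269 / 1.423) * 100
ratio = 0.1890
pct = 18.9037


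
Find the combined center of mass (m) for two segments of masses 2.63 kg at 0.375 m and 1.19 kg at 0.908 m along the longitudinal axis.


COM = (m1*x1 + m2*x2) / (m1 + m2)
COM = (2.63*0.375 + 1.19*0.908) / (2.63 + 1.19)
Numerator = 2.0668
Denominator = 3.8200
COM = 0.5410


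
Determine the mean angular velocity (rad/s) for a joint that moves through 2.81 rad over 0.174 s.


omega = delta_theta / delta_t
omega = 2.81 / 0.174
omega = 16.1494


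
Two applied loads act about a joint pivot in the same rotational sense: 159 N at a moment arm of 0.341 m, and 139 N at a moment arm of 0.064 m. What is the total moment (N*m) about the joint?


M = F1 * d1 + F2 * d2
M = 159 * 0.341 + 139 * 0.064
M = 54.2190 + 8.8960
M = 63.1150


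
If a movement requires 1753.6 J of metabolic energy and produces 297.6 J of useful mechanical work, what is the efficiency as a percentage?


eta = (W_mech / E_meta) * 100
eta = (297.6 / 1753.6) * 100
ratio = 0.1697
eta = 16.9708


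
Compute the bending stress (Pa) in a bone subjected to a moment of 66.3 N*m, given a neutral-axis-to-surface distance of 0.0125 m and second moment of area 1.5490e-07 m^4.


sigma = M * c / I
sigma = 66.3 * 0.0125 / 1.5490e-07
M * c = 0.8287
sigma = 5.3502e+06


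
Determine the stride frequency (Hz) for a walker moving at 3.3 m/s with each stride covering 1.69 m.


f = v / stride_length
f = 3.3 / 1.69
f = 1.9527
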